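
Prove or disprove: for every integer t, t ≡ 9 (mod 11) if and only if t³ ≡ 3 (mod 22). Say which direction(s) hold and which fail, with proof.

(⇒) fails; (⇐) holds.

[⇐] The residues r modulo 22 with r³ ≡ 3 (mod 22) are exactly {9}, and each is ≡ 9 (mod 11).

[⇒] This fails: take t = 20. Then 20 ≡ 9 (mod 11), but 20³ = 8000 ≡ 14 (mod 22), not 3.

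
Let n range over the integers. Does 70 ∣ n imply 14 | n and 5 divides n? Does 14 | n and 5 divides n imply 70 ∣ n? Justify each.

The biconditional holds.

(⟹) If 70 ∣ n, write n = 70q. Since 70 = 5·14, n = 14·(5q), so 14 ∣ n; and since 70 = 14·5, n = 5·(14q), so 5 ∣ n.

(⟸) Suppose 14 ∣ n and 5 ∣ n. Any common multiple of 14 and 5 is a multiple of their lcm; here gcd(14, 5) = 1, so lcm(14, 5) = 14·5 = 70, so 70 ∣ n.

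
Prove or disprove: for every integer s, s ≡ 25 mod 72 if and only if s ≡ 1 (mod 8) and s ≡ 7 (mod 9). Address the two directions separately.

Both implications hold.

(←) If s ≡ 1 (mod 8) and s ≡ 7 (mod 9), then by the Chinese remainder theorem s ≡ 25 (mod 72). This is exactly s ≡ 25 (mod 72).

(→) Suppose s ≡ 25 (mod 72); write s = 72j + 25. Since 8 ∣ 72, reducing mod 8 gives s ≡ 25 ≡ 1 (mod 8); since 9 ∣ 72, reducing mod 9 gives s ≡ 25 ≡ 7 (mod 9).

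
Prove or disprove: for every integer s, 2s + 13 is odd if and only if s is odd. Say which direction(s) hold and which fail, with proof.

The forward direction fails; the converse holds.

(⟹) This fails: take s = 0. Then 2s + 13 = 13, which is odd, yet s = 0 is even, not odd.

(⟸) Suppose s is odd. Since 2 is even, 2s is even for every s, so 2s + 13 has the same parity as 13, which is odd. Hence 2s + 13 is odd.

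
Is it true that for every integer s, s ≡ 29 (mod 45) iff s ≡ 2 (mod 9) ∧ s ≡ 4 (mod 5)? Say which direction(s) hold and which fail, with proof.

(⇐) If s ≡ 2 (mod 9) and s ≡ 4 (mod 5), then by the Chinese remainder theorem s ≡ 29 (mod 45). This is exactly s ≡ 29 (mod 45).

(⇒) Suppose s ≡ 29 (mod 45); write s = 45j + 29. Since 9 ∣ 45, reducing mod 9 gives s ≡ 29 ≡ 2 (mod 9); since 5 ∣ 45, reducing mod 5 gives s ≡ 29 ≡ 4 (mod 5).

Both implications hold.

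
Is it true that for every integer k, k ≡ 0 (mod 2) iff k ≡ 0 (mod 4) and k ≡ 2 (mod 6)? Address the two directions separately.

(←) If k ≡ 0 (mod 4) and k ≡ 2 (mod 6), then by the Chinese remainder theorem k ≡ 8 (mod 12). Since 8 ≡ 0 (mod 2) and 2 ∣ 12, we get k ≡ 0 (mod 2).

(→) This fails: k = 0 gives 0 ≡ 0 (mod 2) but 0 ≡ 0 (mod 6), so the conjunction on the right does not hold.

The forward direction fails; the converse holds.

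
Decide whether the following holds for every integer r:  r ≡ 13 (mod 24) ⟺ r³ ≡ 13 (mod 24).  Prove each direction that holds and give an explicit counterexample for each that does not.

[⇒] Suppose r ≡ 13 (mod 24). Write r = 24j + 13. Then (24j + 13)³ = 13824j³ + 22464j² + 12168j + 2197 = 24(576j³ + 936j² + 507j + 91) + 13, so r³ ≡ 13 (mod 24).

[⇐] Conversely, suppose r³ ≡ 13 (mod 24). The only residue r in {0, …, 23} with r³ ≡ 13 (mod 24) is r = 13, so r ≡ 13 (mod 24).

Equivalent; both directions hold.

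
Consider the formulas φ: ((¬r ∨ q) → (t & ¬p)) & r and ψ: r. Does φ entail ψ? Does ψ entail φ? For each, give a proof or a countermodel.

(⇒) Assume the antecedent. If r is true, r reduces to true regardless of the other variables. If r is false, the antecedent cannot hold. Either way r holds.

(⇐) This fails. Under t = F, p = F, r = T, q = T, the left side is false but the right side is true.

The forward direction holds; the converse fails.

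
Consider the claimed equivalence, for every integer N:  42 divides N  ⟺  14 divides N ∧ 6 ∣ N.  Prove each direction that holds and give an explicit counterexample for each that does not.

The biconditional holds.

Forward direction. If 42 ∣ N, write N = 42q. Since 42 = 3·14, N = 14·(3q), so 14 ∣ N; and since 42 = 7·6, N = 6·(7q), so 6 ∣ N.

Converse. Suppose 14 ∣ N and 6 ∣ N. Any common multiple of 14 and 6 is a multiple of their lcm; here lcm(14, 6) = 14·6/gcd(14, 6) = 84/2 = 42, so 42 ∣ N.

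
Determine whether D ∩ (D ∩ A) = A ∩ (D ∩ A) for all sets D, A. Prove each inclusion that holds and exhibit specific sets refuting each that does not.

(⊆) Let x ∈ D ∩ (D ∩ A). Then x ∈ D ∩ A, from which x ∈ A ∩ (D ∩ A).

(⊇) Let x ∈ A ∩ (D ∩ A). Then x ∈ D ∩ A, from which x ∈ D ∩ (D ∩ A).

Both inclusions hold; the sets are equal.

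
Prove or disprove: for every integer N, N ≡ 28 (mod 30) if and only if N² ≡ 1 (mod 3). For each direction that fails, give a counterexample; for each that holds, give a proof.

Only the forward implication holds.

[⇒] Suppose N ≡ 28 (mod 30). Then N² ≡ 28² = 784 (mod 30), and since 3 ∣ 30, also N² ≡ 1 (mod 3).

[⇐] This fails: take N = 1. Then 1² = 1 ≡ 1 (mod 3), yet 1 ≡ 1 (mod 30), not 28.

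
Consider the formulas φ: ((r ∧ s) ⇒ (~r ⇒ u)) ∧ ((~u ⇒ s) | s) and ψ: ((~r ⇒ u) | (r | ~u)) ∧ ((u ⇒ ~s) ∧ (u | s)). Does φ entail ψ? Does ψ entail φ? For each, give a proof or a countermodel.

Converse. Assume the antecedent. If u is true, the consequent reduces to true regardless of the other variables. If u is false, the antecedent forces (u = F, r = F, s = T) or (u = F, r = T, s = T), and the consequent holds there. Either way the consequent holds.

Forward direction. This fails. Under u = T, r = F, s = T, the left side is true but the right side is false.

Only the converse holds.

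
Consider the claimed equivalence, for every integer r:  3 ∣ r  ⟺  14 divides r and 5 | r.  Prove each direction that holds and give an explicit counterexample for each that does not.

Neither implication holds.

(⟹) This fails: take r = 3. Certainly 3 ∣ 3, but 14 ∤ 3.

(⟸) This fails: take r = 70. Both 14 ∣ 70 and 5 ∣ 70, yet 70 is not a multiple of 3 (since 70 = 23·3 + 1), so 3 ∤ 70.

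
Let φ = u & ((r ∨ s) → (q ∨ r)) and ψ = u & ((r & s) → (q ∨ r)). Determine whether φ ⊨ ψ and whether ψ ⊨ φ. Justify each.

Only the forward implication holds.

[⇐] This fails. Under u = T, q = F, r = F, s = T, the left side is false but the right side is true.

[⇒] Assume the antecedent. If u is true, u & ((r & s) → (q ∨ r)) reduces to true regardless of the other variables. If u is false, the antecedent cannot hold. Either way u & ((r & s) → (q ∨ r)) holds.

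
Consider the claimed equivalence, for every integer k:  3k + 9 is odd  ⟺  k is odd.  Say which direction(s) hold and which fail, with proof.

Both directions fail.

Forward direction. This fails: k = 0 gives 3k + 9 = 9, which is odd, but 0 is even, not odd.

Converse. This also fails: k = 3 is odd, but 3k + 9 = 18 is even, not odd.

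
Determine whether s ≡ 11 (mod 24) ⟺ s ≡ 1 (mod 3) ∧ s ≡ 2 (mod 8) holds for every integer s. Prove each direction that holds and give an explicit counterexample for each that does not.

(⟹) This fails: s = 11 gives 11 ≡ 11 (mod 24) but 11 ≡ 2 (mod 3), so the conjunction on the right does not hold.

(⟸) This fails: s = 10 satisfies both congruences on the right (10 ≡ 1 mod 3 and 10 ≡ 2 mod 8) yet 10 ≡ 10 (mod 24), not 11.

Both directions fail.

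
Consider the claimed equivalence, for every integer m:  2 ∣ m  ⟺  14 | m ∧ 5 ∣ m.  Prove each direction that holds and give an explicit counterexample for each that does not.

Forward direction. This fails: take m = 2. Certainly 2 ∣ 2, but 14 ∤ 2.

Converse. Suppose 14 ∣ m and 5 ∣ m. Any common multiple of 14 and 5 is a multiple of their lcm; here gcd(14, 5) = 1, so lcm(14, 5) = 14·5 = 70, so 70 ∣ m. Since 2 ∣ 70, it follows that 2 ∣ m.

Not equivalent: only (⇐) holds.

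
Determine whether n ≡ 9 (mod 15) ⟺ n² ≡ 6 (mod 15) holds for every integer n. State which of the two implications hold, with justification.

(⇒) Suppose n ≡ 9 (mod 15). Write n = 15j + 9. Then (15j + 9)² = 225j² + 270j + 81 = 15(15j² + 18j + 5) + 6, so n² ≡ 6 (mod 15).

(⇐) This fails: take n = 6. Then 6² = 36 ≡ 6 (mod 15), yet 6 ≡ 6 (mod 15), not 9.

Only the forward direction holds.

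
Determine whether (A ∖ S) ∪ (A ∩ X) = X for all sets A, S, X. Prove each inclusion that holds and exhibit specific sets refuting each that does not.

(⟹) This inclusion fails. Take A = {1}, S = ∅, X = ∅; then 1 ∈ (A ∖ S) ∪ (A ∩ X) but 1 ∉ X.

(⟸) This inclusion fails. Take A = ∅, S = ∅, X = {1}; then 1 ∈ X but 1 ∉ (A ∖ S) ∪ (A ∩ X).

Neither inclusion holds.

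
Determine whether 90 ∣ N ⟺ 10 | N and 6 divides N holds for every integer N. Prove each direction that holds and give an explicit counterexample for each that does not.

[⇒] If 90 ∣ N, write N = 90q. Since 90 = 9·10, N = 10·(9q), so 10 ∣ N; and since 90 = 15·6, N = 6·(15q), so 6 ∣ N.

[⇐] This fails: take N = 30. Both 10 ∣ 30 and 6 ∣ 30, yet 30 is not a multiple of 90 (since 30 = 0·90 + 30), so 90 ∤ 30.

The forward direction holds; the converse fails.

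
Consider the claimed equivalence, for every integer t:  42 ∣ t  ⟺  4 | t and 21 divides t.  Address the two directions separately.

Not equivalent: only (⇐) holds.

Forward direction. This fails: take t = 42. Certainly 42 ∣ 42, but 4 ∤ 42.

Converse. Suppose 4 ∣ t and 21 ∣ t. Any common multiple of 4 and 21 is a multiple of their lcm; here gcd(4, 21) = 1, so lcm(4, 21) = 4·21 = 84, so 84 ∣ t. Since 42 ∣ 84, it follows that 42 ∣ t.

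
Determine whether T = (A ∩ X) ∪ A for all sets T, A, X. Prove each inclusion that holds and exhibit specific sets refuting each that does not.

(⊆) This inclusion fails. Take T = {1}, A = ∅, X = ∅; then 1 ∈ T but 1 ∉ (A ∩ X) ∪ A.

(⊇) This inclusion fails. Take T = ∅, A = {1}, X = ∅; then 1 ∈ (A ∩ X) ∪ A but 1 ∉ T.

(⊆) fails and (⊇) fails.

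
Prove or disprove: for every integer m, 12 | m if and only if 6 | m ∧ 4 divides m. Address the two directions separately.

Both directions hold.

Forward direction. If 12 ∣ m, write m = 12q. Since 12 = 2·6, m = 6·(2q), so 6 ∣ m; and since 12 = 3·4, m = 4·(3q), so 4 ∣ m.

Converse. Suppose 6 ∣ m and 4 ∣ m. Any common multiple of 6 and 4 is a multiple of their lcm; here lcm(6, 4) = 6·4/gcd(6, 4) = 24/2 = 12, so 12 ∣ m.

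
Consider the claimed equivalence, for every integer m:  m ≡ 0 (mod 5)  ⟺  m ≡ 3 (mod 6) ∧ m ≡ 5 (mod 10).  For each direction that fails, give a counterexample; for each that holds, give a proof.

Only the reverse direction holds.

[⇒] This fails: m = 0 gives 0 ≡ 0 (mod 5) but 0 ≡ 0 (mod 6), so the conjunction on the right does not hold.

[⇐] Conversely, if m ≡ 3 (mod 6) and m ≡ 5 (mod 10), then by the Chinese remainder theorem m ≡ 15 (mod 30). Since 15 ≡ 0 (mod 5) and 5 ∣ 30, we get m ≡ 0 (mod 5).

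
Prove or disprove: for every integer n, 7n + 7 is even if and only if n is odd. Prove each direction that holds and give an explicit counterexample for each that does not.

(⇐) Suppose n is odd; write n = 2j + 1. Then 7n + 7 = 7·(2j + 1) + 7 = 2·7j + 14, which is even.

(⇒) Suppose 7n + 7 is even. Since 7 is odd, 7n and n have the same parity, so 7n + 7 ≡ n + 7 (mod 2). As 7 is odd, 7n + 7 is even exactly when n is odd. Thus n is odd.

Both implications hold.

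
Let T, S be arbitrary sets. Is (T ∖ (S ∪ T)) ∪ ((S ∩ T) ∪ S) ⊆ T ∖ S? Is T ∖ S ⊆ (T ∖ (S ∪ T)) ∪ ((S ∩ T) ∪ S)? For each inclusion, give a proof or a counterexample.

Forward inclusion. This inclusion fails. Take T = ∅, S = {1}; then 1 ∈ (T ∖ (S ∪ T)) ∪ ((S ∩ T) ∪ S) but 1 ∉ T ∖ S.

Reverse inclusion. This inclusion fails. Take T = {1}, S = ∅; then 1 ∈ T ∖ S but 1 ∉ (T ∖ (S ∪ T)) ∪ ((S ∩ T) ∪ S).

(⊆) fails and (⊇) fails.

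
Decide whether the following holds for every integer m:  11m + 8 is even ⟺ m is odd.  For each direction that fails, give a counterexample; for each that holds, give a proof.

[⇒] This fails: m = 4 gives 11m + 8 = 52, which is even, but 4 is even, not odd.

[⇐] This also fails: m = 5 is odd, but 11m + 8 = 63 is odd, not even.

(⇒) fails and (⇐) fails.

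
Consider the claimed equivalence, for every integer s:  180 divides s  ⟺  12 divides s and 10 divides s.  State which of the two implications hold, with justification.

Not equivalent: only (⇒) holds.

Forward direction. If 180 ∣ s, write s = 180q. Since 180 = 15·12, s = 12·(15q), so 12 ∣ s; and since 180 = 18·10, s = 10·(18q), so 10 ∣ s.

Converse. This fails: take s = 60. Both 12 ∣ 60 and 10 ∣ 60, yet 60 is not a multiple of 180 (since 60 = 0·180 + 60), so 180 ∤ 60.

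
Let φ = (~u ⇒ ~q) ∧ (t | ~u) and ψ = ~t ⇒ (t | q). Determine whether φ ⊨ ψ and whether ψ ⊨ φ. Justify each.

Neither implication holds.

(⇒) This fails. Under t = F, q = F, u = F, the left side is true but the right side is false.

(⇐) This fails. Under t = F, q = T, u = F, the left side is false but the right side is true.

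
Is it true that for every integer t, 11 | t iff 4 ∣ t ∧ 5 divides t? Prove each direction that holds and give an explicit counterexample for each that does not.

(⟹) This fails: take t = 11. Certainly 11 ∣ 11, but 4 ∤ 11.

(⟸) This fails: take t = 20. Both 4 ∣ 20 and 5 ∣ 20, yet 20 is not a multiple of 11 (since 20 = 1·11 + 9), so 11 ∤ 20.

Neither direction holds.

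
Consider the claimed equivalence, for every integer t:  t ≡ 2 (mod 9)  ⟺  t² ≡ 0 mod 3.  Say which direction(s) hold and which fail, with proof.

Forward direction. This fails: take t = 2. Then 2 ≡ 2 (mod 9), but 2² = 4 ≡ 1 (mod 3), not 0.

Converse. This fails: take t = 0. Then 0² = 0 ≡ 0 (mod 3), yet 0 ≡ 0 (mod 9), not 2.

Neither direction holds.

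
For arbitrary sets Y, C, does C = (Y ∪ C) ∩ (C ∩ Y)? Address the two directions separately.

Only the reverse inclusion holds.

(⊇) Let x ∈ (Y ∪ C) ∩ (C ∩ Y). Then x ∈ Y ∩ C, from which x ∈ C.

(⊆) This inclusion fails. Take Y = ∅, C = {1}; then 1 ∈ C but 1 ∉ (Y ∪ C) ∩ (C ∩ Y).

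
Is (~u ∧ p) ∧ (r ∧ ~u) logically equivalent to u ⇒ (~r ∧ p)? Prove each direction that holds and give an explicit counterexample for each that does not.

Not equivalent: only (⇒) holds.

(⇒) Assume the antecedent. If r is true, the antecedent forces (r = T, u = F, p = T), and u ⇒ (~r ∧ p) holds there. If r is false, the antecedent cannot hold. Either way u ⇒ (~r ∧ p) holds.

(⇐) This fails. Under r = F, u = F, p = F, the left side is false but the right side is true.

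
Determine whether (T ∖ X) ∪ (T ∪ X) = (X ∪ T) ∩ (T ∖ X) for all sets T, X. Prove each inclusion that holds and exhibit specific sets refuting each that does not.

(⊇) Let x ∈ (X ∪ T) ∩ (T ∖ X). Then x ∈ T and x ∉ X, from which x ∈ (T ∖ X) ∪ (T ∪ X).

(⊆) This inclusion fails. Take T = ∅, X = {1}; then 1 ∈ (T ∖ X) ∪ (T ∪ X) but 1 ∉ (X ∪ T) ∩ (T ∖ X).

The sets are not equal: only the reverse inclusion holds.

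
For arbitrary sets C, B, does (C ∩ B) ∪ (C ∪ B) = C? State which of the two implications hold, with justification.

(⟹) This inclusion fails. Take C = ∅, B = {1}; then 1 ∈ (C ∩ B) ∪ (C ∪ B) but 1 ∉ C.

(⟸) Let x ∈ C. Then either x ∈ C and x ∉ B; or x ∈ C ∩ B. In each case x ∈ (C ∩ B) ∪ (C ∪ B), so C ⊆ (C ∩ B) ∪ (C ∪ B).

Only the reverse inclusion holds.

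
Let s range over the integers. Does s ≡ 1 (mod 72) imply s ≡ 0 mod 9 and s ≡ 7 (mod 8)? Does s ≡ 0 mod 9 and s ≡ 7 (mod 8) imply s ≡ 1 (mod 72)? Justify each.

Forward direction. This fails: s = 1 gives 1 ≡ 1 (mod 72) but 1 ≡ 1 (mod 9), so the conjunction on the right does not hold.

Converse. This fails: s = 63 satisfies both congruences on the right (63 ≡ 0 mod 9 and 63 ≡ 7 mod 8) yet 63 ≡ 63 (mod 72), not 1.

Both directions fail.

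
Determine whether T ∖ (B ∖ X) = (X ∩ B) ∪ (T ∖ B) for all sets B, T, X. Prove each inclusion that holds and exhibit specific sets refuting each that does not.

Only the forward inclusion holds.

Reverse inclusion. This inclusion fails. Take B = {1}, T = ∅, X = {1}; then 1 ∈ (X ∩ B) ∪ (T ∖ B) but 1 ∉ T ∖ (B ∖ X).

Forward inclusion. Let x ∈ T ∖ (B ∖ X). Then either x ∈ T and x ∉ B, X; or x ∈ T ∩ X and x ∉ B; or x ∈ B ∩ T ∩ X. In each case x ∈ (X ∩ B) ∪ (T ∖ B), so T ∖ (B ∖ X) ⊆ (X ∩ B) ∪ (T ∖ B).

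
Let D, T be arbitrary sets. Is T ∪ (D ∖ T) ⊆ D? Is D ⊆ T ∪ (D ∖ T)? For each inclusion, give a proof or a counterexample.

(⊆) fails; (⊇) holds.

(⟹) This inclusion fails. Take D = ∅, T = {1}; then 1 ∈ T ∪ (D ∖ T) but 1 ∉ D.

(⟸) Let x ∈ D. Then either x ∈ D and x ∉ T; or x ∈ D ∩ T. In each case x ∈ T ∪ (D ∖ T), so D ⊆ T ∪ (D ∖ T).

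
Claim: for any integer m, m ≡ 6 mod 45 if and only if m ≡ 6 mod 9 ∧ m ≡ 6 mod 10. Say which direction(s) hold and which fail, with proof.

Only the converse holds.

(⟹) This fails: m = 51 gives 51 ≡ 6 (mod 45) but 51 ≡ 1 (mod 10), so the conjunction on the right does not hold.

(⟸) Conversely, if m ≡ 6 (mod 9) and m ≡ 6 (mod 10), then by the Chinese remainder theorem m ≡ 6 (mod 90). Since 6 ≡ 6 (mod 45) and 45 ∣ 90, we get m ≡ 6 (mod 45).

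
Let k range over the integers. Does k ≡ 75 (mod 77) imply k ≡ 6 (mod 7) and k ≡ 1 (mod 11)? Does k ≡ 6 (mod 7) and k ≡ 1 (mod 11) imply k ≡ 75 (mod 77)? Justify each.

Forward direction. This fails: k = 75 gives 75 ≡ 75 (mod 77) but 75 ≡ 5 (mod 7), so the conjunction on the right does not hold.

Converse. This fails: k = 34 satisfies both congruences on the right (34 ≡ 6 mod 7 and 34 ≡ 1 mod 11) yet 34 ≡ 34 (mod 77), not 75.

(⇒) fails and (⇐) fails.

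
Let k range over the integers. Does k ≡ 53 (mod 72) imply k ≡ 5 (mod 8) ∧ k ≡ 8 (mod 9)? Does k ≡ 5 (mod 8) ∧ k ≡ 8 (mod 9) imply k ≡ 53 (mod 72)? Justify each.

[⇐] If k ≡ 5 (mod 8) and k ≡ 8 (mod 9), then by the Chinese remainder theorem k ≡ 53 (mod 72). This is exactly k ≡ 53 (mod 72).

[⇒] Suppose k ≡ 53 (mod 72); write k = 72j + 53. Since 8 ∣ 72, reducing mod 8 gives k ≡ 53 ≡ 5 (mod 8); since 9 ∣ 72, reducing mod 9 gives k ≡ 53 ≡ 8 (mod 9).

Both directions hold.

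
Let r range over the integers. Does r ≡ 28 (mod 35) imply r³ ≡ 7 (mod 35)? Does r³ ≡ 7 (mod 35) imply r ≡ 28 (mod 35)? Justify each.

Both directions hold; the statement is true.

(⟹) Suppose r ≡ 28 (mod 35). Write r = 35j + 28. Then (35j + 28)³ = 42875j³ + 102900j² + 82320j + 21952 = 35(1225j³ + 2940j² + 2352j + 627) + 7, so r³ ≡ 7 (mod 35).

(⟸) Conversely, suppose r³ ≡ 7 (mod 35). The only residue r in {0, …, 34} with r³ ≡ 7 (mod 35) is r = 28, so r ≡ 28 (mod 35).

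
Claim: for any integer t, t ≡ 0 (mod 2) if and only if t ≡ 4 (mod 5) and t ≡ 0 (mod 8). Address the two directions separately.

(→) This fails: t = 0 gives 0 ≡ 0 (mod 2) but 0 ≡ 0 (mod 5), so the conjunction on the right does not hold.

(←) Conversely, if t ≡ 4 (mod 5) and t ≡ 0 (mod 8), then by the Chinese remainder theorem t ≡ 24 (mod 40). Since 24 ≡ 0 (mod 2) and 2 ∣ 40, we get t ≡ 0 (mod 2).

The forward direction fails; the converse holds.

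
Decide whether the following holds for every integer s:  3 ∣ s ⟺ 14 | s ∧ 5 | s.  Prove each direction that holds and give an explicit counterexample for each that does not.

Neither direction holds.

(→) This fails: take s = 3. Certainly 3 ∣ 3, but 14 ∤ 3.

(←) This fails: take s = 70. Both 14 ∣ 70 and 5 ∣ 70, yet 70 is not a multiple of 3 (since 70 = 23·3 + 1), so 3 ∤ 70.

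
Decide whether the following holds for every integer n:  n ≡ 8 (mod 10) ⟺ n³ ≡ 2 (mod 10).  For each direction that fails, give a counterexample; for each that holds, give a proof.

(⇒) Suppose n ≡ 8 (mod 10). Write n = 10j + 8. Then (10j + 8)³ = 1000j³ + 2400j² + 1920j + 512 = 10(100j³ + 240j² + 192j + 51) + 2, so n³ ≡ 2 (mod 10).

(⇐) Conversely, suppose n³ ≡ 2 (mod 10). The only residue r in {0, …, 9} with r³ ≡ 2 (mod 10) is r = 8, so n ≡ 8 (mod 10).

Both directions hold; the statement is true.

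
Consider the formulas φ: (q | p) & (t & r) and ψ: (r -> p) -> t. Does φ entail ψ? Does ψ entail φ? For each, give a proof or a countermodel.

(⇒) Assume the antecedent. If q is true, the antecedent forces (r = T, q = T, p = F, t = T) or (r = T, q = T, p = T, t = T), and (r -> p) -> t holds there. If q is false, the antecedent forces (r = T, q = F, p = T, t = T), and (r -> p) -> t holds there. Either way (r -> p) -> t holds.

(⇐) This fails. Under r = T, q = F, p = F, t = F, the left side is false but the right side is true.

The forward direction holds; the converse fails.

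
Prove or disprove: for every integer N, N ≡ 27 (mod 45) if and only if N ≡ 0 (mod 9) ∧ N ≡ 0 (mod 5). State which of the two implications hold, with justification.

Both directions fail.

(⇒) This fails: N = 27 gives 27 ≡ 27 (mod 45) but 27 ≡ 2 (mod 5), so the conjunction on the right does not hold.

(⇐) This fails: N = 0 satisfies both congruences on the right (0 ≡ 0 mod 9 and 0 ≡ 0 mod 5) yet 0 ≡ 0 (mod 45), not 27.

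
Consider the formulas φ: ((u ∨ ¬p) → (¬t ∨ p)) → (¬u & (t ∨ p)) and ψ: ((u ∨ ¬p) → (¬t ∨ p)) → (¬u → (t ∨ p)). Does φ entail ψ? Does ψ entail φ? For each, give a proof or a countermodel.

Forward direction. Assume the antecedent. If p is true, the consequent reduces to true regardless of the other variables. If p is false, the antecedent forces (p = F, t = T, u = F) or (p = F, t = T, u = T), and the consequent holds there. Either way the consequent holds.

Converse. This fails. Under p = F, t = F, u = T, the left side is false but the right side is true.

The forward direction holds; the converse fails.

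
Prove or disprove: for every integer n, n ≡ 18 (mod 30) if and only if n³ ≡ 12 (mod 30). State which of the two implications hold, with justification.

[⇒] Suppose n ≡ 18 (mod 30). Write n = 30j + 18. Then (30j + 18)³ = 27000j³ + 48600j² + 29160j + 5832 = 30(900j³ + 1620j² + 972j + 194) + 12, so n³ ≡ 12 (mod 30).

[⇐] Conversely, suppose n³ ≡ 12 (mod 30). The only residue r in {0, …, 29} with r³ ≡ 12 (mod 30) is r = 18, so n ≡ 18 (mod 30).

Both implications hold.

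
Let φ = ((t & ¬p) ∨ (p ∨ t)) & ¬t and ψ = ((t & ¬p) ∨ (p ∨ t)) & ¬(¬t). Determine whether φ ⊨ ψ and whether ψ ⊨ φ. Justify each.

Neither implication holds.

(⇒) This fails. Under p = T, t = F, the left side is true but the right side is false.

(⇐) This fails. Under p = F, t = T, the left side is false but the right side is true.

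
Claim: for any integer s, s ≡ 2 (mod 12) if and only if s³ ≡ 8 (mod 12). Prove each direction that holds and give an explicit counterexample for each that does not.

(⇐) This fails: take s = 8. Then 8³ = 512 ≡ 8 (mod 12), yet 8 ≡ 8 (mod 12), not 2.

(⇒) Suppose s ≡ 2 (mod 12). Write s = 12j + 2. Then (12j + 2)³ = 1728j³ + 864j² + 144j + 8 = 12(144j³ + 72j² + 12j) + 8, so s³ ≡ 8 (mod 12).

(⇒) holds; (⇐) fails.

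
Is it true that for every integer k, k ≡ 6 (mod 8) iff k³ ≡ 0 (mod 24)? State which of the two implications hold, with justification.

Both directions fail.

(⇒) This fails: take k = 14. Then 14 ≡ 6 (mod 8), but 14³ = 2744 ≡ 8 (mod 24), not 0.

(⇐) This fails: take k = 0. Then 0³ = 0 ≡ 0 (mod 24), yet 0 ≡ 0 (mod 8), not 6.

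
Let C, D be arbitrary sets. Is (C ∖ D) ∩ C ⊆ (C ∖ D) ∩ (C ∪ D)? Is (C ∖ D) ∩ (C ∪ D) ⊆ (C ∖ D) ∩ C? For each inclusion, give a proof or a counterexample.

Both inclusions hold.

(⟹) Let x ∈ (C ∖ D) ∩ C. Then x ∈ C and x ∉ D, from which x ∈ (C ∖ D) ∩ (C ∪ D).

(⟸) Let x ∈ (C ∖ D) ∩ (C ∪ D). Then x ∈ C and x ∉ D, from which x ∈ (C ∖ D) ∩ C.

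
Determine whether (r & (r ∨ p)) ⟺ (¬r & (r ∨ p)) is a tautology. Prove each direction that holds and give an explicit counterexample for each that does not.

Forward direction. This fails. Under r = T, p = F, the left side is true but the right side is false.

Converse. This fails. Under r = F, p = T, the left side is false but the right side is true.

Both directions fail.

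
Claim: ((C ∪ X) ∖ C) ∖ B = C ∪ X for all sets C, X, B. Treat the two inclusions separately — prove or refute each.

The sets are not equal: only the forward inclusion holds.

Forward inclusion. Let x ∈ ((C ∪ X) ∖ C) ∖ B. Then x ∈ X and x ∉ C, B, from which x ∈ C ∪ X.

Reverse inclusion. This inclusion fails. Take C = {1}, X = ∅, B = ∅; then 1 ∈ C ∪ X but 1 ∉ ((C ∪ X) ∖ C) ∖ B.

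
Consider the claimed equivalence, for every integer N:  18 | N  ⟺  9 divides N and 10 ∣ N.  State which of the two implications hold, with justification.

(→) This fails: take N = 18. Certainly 18 ∣ 18, but 10 ∤ 18.

(←) Suppose 9 ∣ N and 10 ∣ N. Any common multiple of 9 and 10 is a multiple of their lcm; here gcd(9, 10) = 1, so lcm(9, 10) = 9·10 = 90, so 90 ∣ N. Since 18 ∣ 90, it follows that 18 ∣ N.

Only the reverse direction holds.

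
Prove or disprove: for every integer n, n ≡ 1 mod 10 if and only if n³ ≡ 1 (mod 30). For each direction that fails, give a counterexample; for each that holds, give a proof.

The forward direction fails; the converse holds.

Forward direction. This fails: take n = 11. Then 11 ≡ 1 (mod 10), but 11³ = 1331 ≡ 11 (mod 30), not 1.

Converse. The residues r modulo 30 with r³ ≡ 1 (mod 30) are exactly {1}, and each is ≡ 1 (mod 10).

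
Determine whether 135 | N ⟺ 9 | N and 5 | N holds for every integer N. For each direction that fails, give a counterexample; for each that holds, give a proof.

(→) If 135 ∣ N, write N = 135q. Since 135 = 15·9, N = 9·(15q), so 9 ∣ N; and since 135 = 27·5, N = 5·(27q), so 5 ∣ N.

(←) This fails: take N = 45. Both 9 ∣ 45 and 5 ∣ 45, yet 45 is not a multiple of 135 (since 45 = 0·135 + 45), so 135 ∤ 45.

Only the forward direction holds.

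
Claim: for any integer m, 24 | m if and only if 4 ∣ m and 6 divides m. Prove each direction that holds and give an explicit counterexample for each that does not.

(⇒) If 24 ∣ m, write m = 24q. Since 24 = 6·4, m = 4·(6q), so 4 ∣ m; and since 24 = 4·6, m = 6·(4q), so 6 ∣ m.

(⇐) This fails: take m = 12. Both 4 ∣ 12 and 6 ∣ 12, yet 12 is not a multiple of 24 (since 12 = 0·24 + 12), so 24 ∤ 12.

Not equivalent: only (⇒) holds.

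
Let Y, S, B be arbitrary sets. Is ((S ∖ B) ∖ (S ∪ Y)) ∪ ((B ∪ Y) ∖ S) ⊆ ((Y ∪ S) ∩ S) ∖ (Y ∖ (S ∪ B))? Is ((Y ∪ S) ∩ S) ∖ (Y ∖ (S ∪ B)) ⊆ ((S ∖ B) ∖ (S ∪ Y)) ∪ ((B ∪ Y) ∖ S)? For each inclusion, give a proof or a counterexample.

(⊆) This inclusion fails. Take Y = {1}, S = ∅, B = ∅; then 1 ∈ ((S ∖ B) ∖ (S ∪ Y)) ∪ ((B ∪ Y) ∖ S) but 1 ∉ ((Y ∪ S) ∩ S) ∖ (Y ∖ (S ∪ B)).

(⊇) This inclusion fails. Take Y = ∅, S = {1}, B = ∅; then 1 ∈ ((Y ∪ S) ∩ S) ∖ (Y ∖ (S ∪ B)) but 1 ∉ ((S ∖ B) ∖ (S ∪ Y)) ∪ ((B ∪ Y) ∖ S).

(⊆) fails and (⊇) fails.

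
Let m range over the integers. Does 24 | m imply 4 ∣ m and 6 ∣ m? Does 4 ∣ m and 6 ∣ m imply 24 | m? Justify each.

Forward direction. If 24 ∣ m, write m = 24q. Since 24 = 6·4, m = 4·(6q), so 4 ∣ m; and since 24 = 4·6, m = 6·(4q), so 6 ∣ m.

Converse. This fails: take m = 12. Both 4 ∣ 12 and 6 ∣ 12, yet 12 is not a multiple of 24 (since 12 = 0·24 + 12), so 24 ∤ 12.

Only the forward direction holds.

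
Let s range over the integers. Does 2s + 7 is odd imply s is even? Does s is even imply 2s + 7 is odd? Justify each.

(⟹) This fails: take s = 1. Then 2s + 7 = 9, which is odd, yet s = 1 is odd, not even.

(⟸) Suppose s is even. Since 2 is even, 2s is even for every s, so 2s + 7 has the same parity as 7, which is odd. Hence 2s + 7 is odd.

Not equivalent: only (⇐) holds.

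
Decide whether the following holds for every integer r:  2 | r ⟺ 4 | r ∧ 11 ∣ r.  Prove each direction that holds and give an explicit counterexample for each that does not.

Only the reverse direction holds.

(→) This fails: take r = 2. Certainly 2 ∣ 2, but 4 ∤ 2.

(←) Suppose 4 ∣ r and 11 ∣ r. Any common multiple of 4 and 11 is a multiple of their lcm; here gcd(4, 11) = 1, so lcm(4, 11) = 4·11 = 44, so 44 ∣ r. Since 2 ∣ 44, it follows that 2 ∣ r.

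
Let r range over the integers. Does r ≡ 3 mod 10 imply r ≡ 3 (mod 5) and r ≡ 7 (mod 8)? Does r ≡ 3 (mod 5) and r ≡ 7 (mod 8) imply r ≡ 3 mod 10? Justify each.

(⟹) This fails: r = 33 gives 33 ≡ 3 (mod 10) but 33 ≡ 1 (mod 8), so the conjunction on the right does not hold.

(⟸) Conversely, if r ≡ 3 (mod 5) and r ≡ 7 (mod 8), then by the Chinese remainder theorem r ≡ 23 (mod 40). Since 23 ≡ 3 (mod 10) and 10 ∣ 40, we get r ≡ 3 (mod 10).

Only the converse holds.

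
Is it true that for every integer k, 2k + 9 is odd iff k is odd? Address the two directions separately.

(⟸) Suppose k is odd. Since 2 is even, 2k is even for every k, so 2k + 9 has the same parity as 9, which is odd. Hence 2k + 9 is odd.

(⟹) This fails: take k = 4. Then 2k + 9 = 17, which is odd, yet k = 4 is even, not odd.

Only the converse holds.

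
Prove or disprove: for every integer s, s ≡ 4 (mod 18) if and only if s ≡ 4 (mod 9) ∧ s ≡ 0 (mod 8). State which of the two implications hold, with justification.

(⇐) If s ≡ 4 (mod 9) and s ≡ 0 (mod 8), then by the Chinese remainder theorem s ≡ 40 (mod 72). Since 40 ≡ 4 (mod 18) and 18 ∣ 72, we get s ≡ 4 (mod 18).

(⇒) This fails: s = 58 gives 58 ≡ 4 (mod 18) but 58 ≡ 2 (mod 8), so the conjunction on the right does not hold.

The forward direction fails; the converse holds.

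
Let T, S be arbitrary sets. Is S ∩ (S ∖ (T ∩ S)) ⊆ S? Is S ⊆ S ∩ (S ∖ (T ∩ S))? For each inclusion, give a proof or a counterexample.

(⊆) Let x ∈ S ∩ (S ∖ (T ∩ S)). Then x ∈ S and x ∉ T, from which x ∈ S.

(⊇) This inclusion fails. Take T = {1}, S = {1}; then 1 ∈ S but 1 ∉ S ∩ (S ∖ (T ∩ S)).

The sets are not equal: only the forward inclusion holds.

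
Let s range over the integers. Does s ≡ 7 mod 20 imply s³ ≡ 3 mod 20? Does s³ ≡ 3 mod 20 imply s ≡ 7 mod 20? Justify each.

[⇒] Suppose s ≡ 7 mod 20. Write s = 20j + 7. Then (20j + 7)³ = 8000j³ + 8400j² + 2940j + 343 = 20(400j³ + 420j² + 147j + 17) + 3, so s³ ≡ 3 (mod 20).

[⇐] Conversely, suppose s³ ≡ 3 (mod 20). The only residue r in {0, …, 19} with r³ ≡ 3 (mod 20) is r = 7, so s ≡ 7 (mod 20).

Both implications hold.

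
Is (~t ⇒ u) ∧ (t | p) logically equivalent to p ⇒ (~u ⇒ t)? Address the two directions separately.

Not equivalent: only (⇒) holds.

(→) Assume the antecedent. If t is true, p ⇒ (~u ⇒ t) reduces to true regardless of the other variables. If t is false, the antecedent forces (t = F, p = T, u = T), and p ⇒ (~u ⇒ t) holds there. Either way p ⇒ (~u ⇒ t) holds.

(←) This fails. Under t = F, p = F, u = F, the left side is false but the right side is true.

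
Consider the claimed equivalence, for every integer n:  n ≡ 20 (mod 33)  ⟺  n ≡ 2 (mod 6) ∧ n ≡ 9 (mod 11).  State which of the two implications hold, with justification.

Only the reverse direction holds.

(→) This fails: n = 53 gives 53 ≡ 20 (mod 33) but 53 ≡ 5 (mod 6), so the conjunction on the right does not hold.

(←) Conversely, if n ≡ 2 (mod 6) and n ≡ 9 (mod 11), then by the Chinese remainder theorem n ≡ 20 (mod 66). Since 20 ≡ 20 (mod 33) and 33 ∣ 66, we get n ≡ 20 (mod 33).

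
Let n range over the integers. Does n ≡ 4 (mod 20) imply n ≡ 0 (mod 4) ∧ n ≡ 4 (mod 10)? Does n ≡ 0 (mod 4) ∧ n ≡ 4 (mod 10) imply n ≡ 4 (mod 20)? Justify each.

Equivalent; both directions hold.

[⇐] If n ≡ 0 (mod 4) and n ≡ 4 (mod 10), then by the Chinese remainder theorem n ≡ 4 (mod 20). This is exactly n ≡ 4 (mod 20).

[⇒] Suppose n ≡ 4 (mod 20); write n = 20j + 4. Since 4 ∣ 20, reducing mod 4 gives n ≡ 4 ≡ 0 (mod 4); since 10 ∣ 20, reducing mod 10 gives n ≡ 4 (mod 10).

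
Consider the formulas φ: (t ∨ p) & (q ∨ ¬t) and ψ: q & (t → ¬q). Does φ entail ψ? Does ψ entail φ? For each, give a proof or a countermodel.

[⇒] This fails. Under t = F, p = T, q = F, the left side is true but the right side is false.

[⇐] This fails. Under t = F, p = F, q = T, the left side is false but the right side is true.

(⇒) fails and (⇐) fails.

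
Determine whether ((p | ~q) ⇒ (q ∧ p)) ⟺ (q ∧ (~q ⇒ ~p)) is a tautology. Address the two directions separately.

Both implications hold.

(→) Assume the antecedent. If q is true, q ∧ (~q ⇒ ~p) reduces to true regardless of the other variables. If q is false, the antecedent cannot hold. Either way q ∧ (~q ⇒ ~p) holds.

(←) Assume the antecedent. If q is true, (p | ~q) ⇒ (q ∧ p) reduces to true regardless of the other variables. If q is false, the antecedent cannot hold. Either way (p | ~q) ⇒ (q ∧ p) holds.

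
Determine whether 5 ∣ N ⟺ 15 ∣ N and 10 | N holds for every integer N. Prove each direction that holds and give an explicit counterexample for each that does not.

Forward direction. This fails: take N = 5. Certainly 5 ∣ 5, but 15 ∤ 5.

Converse. Suppose 15 ∣ N and 10 ∣ N. Any common multiple of 15 and 10 is a multiple of their lcm; here lcm(15, 10) = 15·10/gcd(15, 10) = 150/5 = 30, so 30 ∣ N. Since 5 ∣ 30, it follows that 5 ∣ N.

Only the converse holds.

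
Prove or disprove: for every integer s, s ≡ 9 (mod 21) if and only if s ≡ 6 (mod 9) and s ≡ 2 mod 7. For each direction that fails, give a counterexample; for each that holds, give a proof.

(⟸) If s ≡ 6 (mod 9) and s ≡ 2 (mod 7), then by the Chinese remainder theorem s ≡ 51 (mod 63). Since 51 ≡ 9 (mod 21) and 21 ∣ 63, we get s ≡ 9 (mod 21).

(⟹) This fails: s = 9 gives 9 ≡ 9 (mod 21) but 9 ≡ 0 (mod 9), so the conjunction on the right does not hold.

The forward direction fails; the converse holds.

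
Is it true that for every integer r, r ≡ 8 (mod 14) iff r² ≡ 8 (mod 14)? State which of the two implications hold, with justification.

[⇒] Suppose r ≡ 8 (mod 14). Write r = 14j + 8. Then (14j + 8)² = 196j² + 224j + 64 = 14(14j² + 16j + 4) + 8, so r² ≡ 8 (mod 14).

[⇐] This fails: take r = 6. Then 6² = 36 ≡ 8 (mod 14), yet 6 ≡ 6 (mod 14), not 8.

(⇒) holds; (⇐) fails.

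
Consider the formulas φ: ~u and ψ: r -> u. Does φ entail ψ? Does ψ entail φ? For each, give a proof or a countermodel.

Neither implication holds.

(→) This fails. Under u = F, r = T, the left side is true but the right side is false.

(←) This fails. Under u = T, r = F, the left side is false but the right side is true.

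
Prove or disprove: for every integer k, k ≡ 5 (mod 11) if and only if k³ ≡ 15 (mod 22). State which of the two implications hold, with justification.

Forward direction. This fails: take k = 16. Then 16 ≡ 5 (mod 11), but 16³ = 4096 ≡ 4 (mod 22), not 15.

Converse. The residues r modulo 22 with r³ ≡ 15 (mod 22) are exactly {5}, and each is ≡ 5 (mod 11).

Only the reverse direction holds.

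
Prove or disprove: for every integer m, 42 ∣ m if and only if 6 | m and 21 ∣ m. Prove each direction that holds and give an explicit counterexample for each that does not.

Both directions hold.

[⇒] If 42 ∣ m, write m = 42q. Since 42 = 7·6, m = 6·(7q), so 6 ∣ m; and since 42 = 2·21, m = 21·(2q), so 21 ∣ m.

[⇐] Suppose 6 ∣ m and 21 ∣ m. Any common multiple of 6 and 21 is a multiple of their lcm; here lcm(6, 21) = 6·21/gcd(6, 21) = 126/3 = 42, so 42 ∣ m.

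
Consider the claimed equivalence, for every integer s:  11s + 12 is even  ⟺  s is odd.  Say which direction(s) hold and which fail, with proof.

Neither direction holds.

Forward direction. This fails: s = 0 gives 11s + 12 = 12, which is even, but 0 is even, not odd.

Converse. This also fails: s = 3 is odd, but 11s + 12 = 45 is odd, not even.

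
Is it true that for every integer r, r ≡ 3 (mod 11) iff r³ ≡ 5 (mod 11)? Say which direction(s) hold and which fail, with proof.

Both implications hold.

(⟹) Suppose r ≡ 3 (mod 11). Write r = 11j + 3. Then (11j + 3)³ = 1331j³ + 1089j² + 297j + 27 = 11(121j³ + 99j² + 27j + 2) + 5, so r³ ≡ 5 (mod 11).

(⟸) For the converse, argue contrapositively. If r ≢ 3 (mod 11), then r is congruent to one of 0, 1, 2, 4, 5, 6, 7, 8, 9, 10 modulo 11, and these give r³ ≡ 0, 1, 8, 9, 4, 7, 2, 6, 3, 10 respectively — never 5.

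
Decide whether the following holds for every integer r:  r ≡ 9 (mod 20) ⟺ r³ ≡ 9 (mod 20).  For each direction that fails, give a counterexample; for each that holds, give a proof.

Both directions hold.

(⇒) Suppose r ≡ 9 (mod 20). Write r = 20j + 9. Then (20j + 9)³ = 8000j³ + 10800j² + 4860j + 729 = 20(400j³ + 540j² + 243j + 36) + 9, so r³ ≡ 9 (mod 20).

(⇐) Conversely, suppose r³ ≡ 9 (mod 20). The only residue r in {0, …, 19} with r³ ≡ 9 (mod 20) is r = 9, so r ≡ 9 (mod 20).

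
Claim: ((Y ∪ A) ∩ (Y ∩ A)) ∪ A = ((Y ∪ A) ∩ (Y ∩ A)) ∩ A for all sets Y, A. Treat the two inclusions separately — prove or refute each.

(⊆) fails; (⊇) holds.

(⟹) This inclusion fails. Take Y = ∅, A = {1}; then 1 ∈ ((Y ∪ A) ∩ (Y ∩ A)) ∪ A but 1 ∉ ((Y ∪ A) ∩ (Y ∩ A)) ∩ A.

(⟸) Let x ∈ ((Y ∪ A) ∩ (Y ∩ A)) ∩ A. Then x ∈ Y ∩ A, from which x ∈ ((Y ∪ A) ∩ (Y ∩ A)) ∪ A.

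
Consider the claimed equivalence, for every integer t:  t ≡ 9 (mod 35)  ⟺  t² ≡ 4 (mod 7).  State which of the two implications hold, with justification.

[⇒] Suppose t ≡ 9 (mod 35). Then t² ≡ 9² = 81 (mod 35), and since 7 ∣ 35, also t² ≡ 4 (mod 7).

[⇐] This fails: take t = 2. Then 2² = 4 ≡ 4 (mod 7), yet 2 ≡ 2 (mod 35), not 9.

Only the forward implication holds.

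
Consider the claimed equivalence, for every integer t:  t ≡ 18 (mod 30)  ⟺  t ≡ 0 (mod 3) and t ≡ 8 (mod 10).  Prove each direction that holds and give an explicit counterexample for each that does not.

Both implications hold.

(⇒) Suppose t ≡ 18 (mod 30); write t = 30j + 18. Since 3 ∣ 30, reducing mod 3 gives t ≡ 18 ≡ 0 (mod 3); since 10 ∣ 30, reducing mod 10 gives t ≡ 18 ≡ 8 (mod 10).

(⇐) Conversely, if t ≡ 0 (mod 3) and t ≡ 8 (mod 10), then by the Chinese remainder theorem t ≡ 18 (mod 30). This is exactly t ≡ 18 (mod 30).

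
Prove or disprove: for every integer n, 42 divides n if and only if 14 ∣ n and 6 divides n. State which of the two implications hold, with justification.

(⇒) If 42 ∣ n, write n = 42q. Since 42 = 3·14, n = 14·(3q), so 14 ∣ n; and since 42 = 7·6, n = 6·(7q), so 6 ∣ n.

(⇐) Suppose 14 ∣ n and 6 ∣ n. Any common multiple of 14 and 6 is a multiple of their lcm; here lcm(14, 6) = 14·6/gcd(14, 6) = 84/2 = 42, so 42 ∣ n.

Equivalent; both directions hold.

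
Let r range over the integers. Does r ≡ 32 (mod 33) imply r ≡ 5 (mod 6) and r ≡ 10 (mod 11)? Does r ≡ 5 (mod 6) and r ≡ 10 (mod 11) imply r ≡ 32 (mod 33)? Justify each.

Only the reverse direction holds.

[⇒] This fails: r = 32 gives 32 ≡ 32 (mod 33) but 32 ≡ 2 (mod 6), so the conjunction on the right does not hold.

[⇐] Conversely, if r ≡ 5 (mod 6) and r ≡ 10 (mod 11), then by the Chinese remainder theorem r ≡ 65 (mod 66). Since 65 ≡ 32 (mod 33) and 33 ∣ 66, we get r ≡ 32 (mod 33).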